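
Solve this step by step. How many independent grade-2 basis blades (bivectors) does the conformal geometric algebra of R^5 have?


The conformal model of R^5 uses Cl(6,1) with m = 5 + 2 = 7 generators.
Number of grade-2 blades = C(m, 2) = C(7, 2)
= 7*6/2 = 21


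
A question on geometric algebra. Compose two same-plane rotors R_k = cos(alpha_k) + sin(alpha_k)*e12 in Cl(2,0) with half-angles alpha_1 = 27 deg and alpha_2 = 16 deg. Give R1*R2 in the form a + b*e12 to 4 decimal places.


Same-plane rotors commute and their half-angles add:
R1*R2 = cos(a1 + a2) + sin(a1 + a2)*e12.
a1 + a2 = 27 + 16 = 43 deg
cos(43 deg) = 0.7314
sin(43 deg) = 0.6820
R1*R2 = 0.7314 + 0.6820*e12


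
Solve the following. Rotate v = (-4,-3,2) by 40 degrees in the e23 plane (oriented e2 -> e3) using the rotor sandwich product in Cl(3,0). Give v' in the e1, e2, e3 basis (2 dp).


Rotor R = cos(20deg) - sin(20deg)*e23
Rotation angle theta = 2 * 20 = 40 degrees in the e23 plane (e2 -> e3).
The component perpendicular to the plane (e1) is invariant: v'_1 = v1 = -4.00
cos(40deg) = 0.7660, sin(40deg) = 0.6428
v'_2 = v2*cos(theta) - v3*sin(theta) = -3*0.7660 - 2*0.6428 = -3.58
v'_3 = v2*sin(theta) + v3*cos(theta) = -3*0.6428 + 2*0.7660 = -0.40
v' = -4.00*e1 - 3.58*e2 - 0.40*e3


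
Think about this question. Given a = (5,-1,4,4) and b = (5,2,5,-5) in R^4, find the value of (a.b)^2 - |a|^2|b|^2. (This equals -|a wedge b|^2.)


a . b = 5*5 + (-1)*2 + 4*5 + 4*(-5)
= 25 + (-2) + 20 + (-20) = 23
|a|^2 = 5^2 + (-1)^2 + 4^2 + 4^2 = 58
|b|^2 = 5^2 + 2^2 + 5^2 + (-5)^2 = 79
(a.b)^2 = 23^2 = 529
|a|^2 * |b|^2 = 58 * 79 = 4582
Result = 529 - 4582 = -4053


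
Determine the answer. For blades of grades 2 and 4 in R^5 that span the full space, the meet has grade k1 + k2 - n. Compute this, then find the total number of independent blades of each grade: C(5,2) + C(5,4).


Meet grade = grade(A) + grade(B) - n
= 2 + 4 - 5 = 1
C(5,2) = 10
C(5,4) = 5
dim_A + dim_B = 10 + 5 = 15


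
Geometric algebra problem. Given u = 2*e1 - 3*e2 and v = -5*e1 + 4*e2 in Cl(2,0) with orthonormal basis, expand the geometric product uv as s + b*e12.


Expand: (2*e1 - 3*e2)(-5*e1 + 4*e2)
= 2*(-5)*e1e1 + 2*4*e1e2 + (-3)*(-5)*e2e1 + (-3)*4*e2e2
Using e1^2 = e2^2 = 1, e2e1 = -e1e2:
Scalar part s = 2*(-5) + (-3)*4 = -10 + (-12) = -22
Bivector part b = 2*4 - (-3)*(-5) = 8 - 15 = -7
uv = -22 - 7*e12


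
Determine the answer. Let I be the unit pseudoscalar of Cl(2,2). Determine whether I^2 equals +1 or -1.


The pseudoscalar I = e1...e_n (product of all n generators) of Cl(p,q) satisfies I^2 = (-1)^(q + n(n-1)/2).
p = 2, q = 2, n = p + q = 4
n(n-1)/2 = 4 * 3 / 2 = 6
Exponent = q + n(n-1)/2 = 2 + 6 = 8
I^2 = (-1)^8 = +1


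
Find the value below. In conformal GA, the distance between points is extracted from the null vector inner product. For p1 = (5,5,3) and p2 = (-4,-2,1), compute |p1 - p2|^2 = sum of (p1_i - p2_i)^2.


p1 - p2 = (9, 7, 2)
|p1 - p2|^2 = 9^2 + 7^2 + 2^2
= 81 + 49 + 4
= 134


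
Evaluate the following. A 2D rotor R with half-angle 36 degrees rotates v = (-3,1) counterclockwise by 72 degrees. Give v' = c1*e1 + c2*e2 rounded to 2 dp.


Rotor R = cos(36deg) - sin(36deg)*e12
Rotation angle theta = 2 * 36 = 72 degrees
v' = R*v*~R rotates v by theta.
cos(72deg) = 0.3090, sin(72deg) = 0.9511
v'_1 = -3*cos(72deg) - 1*sin(72deg)
= -3*0.3090 - 1*0.9511
= -1.88
v'_2 = -3*sin(72deg) + 1*cos(72deg)
= -3*0.9511 + 1*0.3090
= -2.54
v' = -1.88*e1 - 2.54*e2


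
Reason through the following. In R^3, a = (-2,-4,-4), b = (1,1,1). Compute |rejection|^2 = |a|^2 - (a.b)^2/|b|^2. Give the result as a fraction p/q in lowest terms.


|a|^2 = (-2)^2 + (-4)^2 + (-4)^2 = 36
|b|^2 = 1^2 + 1^2 + 1^2 = 3
a . b = (-2)*1 + (-4)*1 + (-4)*1 = -10
(a.b)^2 = (-10)^2 = 100
|rej|^2 = 36 - 100/3
= (108 - 100)/3
= 8/3
In lowest terms: 8/3


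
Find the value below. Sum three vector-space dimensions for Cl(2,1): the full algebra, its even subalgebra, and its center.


n = 2 + 1 = 3
Total dim = 2^3 = 8
Even subalgebra dim = 2^2 = 4
n is odd, so center dim = 2
Sum = 8 + 4 + 2 = 14


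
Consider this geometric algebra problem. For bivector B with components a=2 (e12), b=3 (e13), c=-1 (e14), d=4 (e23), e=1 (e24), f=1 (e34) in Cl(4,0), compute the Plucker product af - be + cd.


Plucker relation: af - be + cd
a*f = 2*1 = 2
b*e = 3*1 = 3
c*d = (-1)*4 = -4
af - be + cd = 2 - 3 + (-4)
= -5


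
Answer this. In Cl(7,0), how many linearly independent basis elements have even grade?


Even subalgebra dimension = 2^(n-1)
n = 7 + 0 = 7
2^(7 - 1) = 2^6 = 64
Verification: sum of C(7,k) for even k = 1 + 21 + 35 + 7 = 64
Result = 64


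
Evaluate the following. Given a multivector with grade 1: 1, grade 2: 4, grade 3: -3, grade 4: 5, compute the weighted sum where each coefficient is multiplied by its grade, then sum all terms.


Grade-weighted sum = sum of grade_k * coefficient_k
1*1 = 1
2*4 = 8
3*(-3) = -9
4*5 = 20
Total = 1 + 8 + (-9) + 20 = 20


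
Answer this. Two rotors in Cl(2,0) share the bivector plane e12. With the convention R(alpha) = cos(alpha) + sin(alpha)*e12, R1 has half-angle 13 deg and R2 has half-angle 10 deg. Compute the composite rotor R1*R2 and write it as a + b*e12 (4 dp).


Same-plane rotors commute and their half-angles add:
R1*R2 = cos(a1 + a2) + sin(a1 + a2)*e12.
a1 + a2 = 13 + 10 = 23 deg
cos(23 deg) = 0.9205
sin(23 deg) = 0.3907
R1*R2 = 0.9205 + 0.3907*e12


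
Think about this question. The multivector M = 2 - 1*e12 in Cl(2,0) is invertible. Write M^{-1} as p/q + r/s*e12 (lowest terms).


M = 2 - 1*e12, where e12^2 = -1.
Since M commutes with its reverse ~M = a - b*e12, M * ~M = a^2 - b^2*e12^2 = a^2 + b^2.
So M^{-1} = ~M / (a^2 + b^2) = (a - b*e12)/(a^2 + b^2).
a^2 + b^2 = 4 + 1 = 5
Scalar part = 2/5 = 2/5
Bivector coeff = 1/5 = 1/5
M^{-1} = 2/5 + 1/5*e12


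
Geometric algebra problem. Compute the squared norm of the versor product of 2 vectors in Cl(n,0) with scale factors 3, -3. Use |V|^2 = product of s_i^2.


Each vector v_i has |v_i|^2 = s_i^2
Squared scales: 3^2 = 9, (-3)^2 = 9
|V|^2 = 9 * 9
= 81


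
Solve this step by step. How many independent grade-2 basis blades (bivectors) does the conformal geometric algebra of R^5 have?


The conformal model of R^5 uses Cl(6,1) with m = 5 + 2 = 7 generators.
Number of grade-2 blades = C(m, 2) = C(7, 2)
= 7*6/2 = 21


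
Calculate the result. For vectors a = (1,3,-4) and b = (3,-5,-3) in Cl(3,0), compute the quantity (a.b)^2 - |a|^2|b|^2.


a . b = 1*3 + 3*(-5) + (-4)*(-3)
= 3 + (-15) + 12 = 0
|a|^2 = 1^2 + 3^2 + (-4)^2 = 26
|b|^2 = 3^2 + (-5)^2 + (-3)^2 = 43
(a.b)^2 = 0^2 = 0
|a|^2 * |b|^2 = 26 * 43 = 1118
Result = 0 - 1118 = -1118


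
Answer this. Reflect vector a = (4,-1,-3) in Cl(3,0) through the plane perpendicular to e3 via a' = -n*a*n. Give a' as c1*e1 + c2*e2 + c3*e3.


Reflection formula: a' = -n*a*n, with n = e3 (unit vector, n^2 = 1).
For reflection through hyperplane perp to e3:
The component along e3 flips sign, others stay.
a = (4, -1, -3)
a' = (4, -1, 3)
a' = 4*e1 - 1*e2 + 3*e3


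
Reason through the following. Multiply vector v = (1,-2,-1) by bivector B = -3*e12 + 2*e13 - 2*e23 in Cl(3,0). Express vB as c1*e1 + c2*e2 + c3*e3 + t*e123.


vB has grade-1 (vector) and grade-3 (trivector) parts: vB = (v _| B) + (v ^ B).
Vector part <vB>_1:
  e1: -v2*b12 - v3*b13 = -(-2)*(-3) - (-1)*(2) = -4
  e2: v1*b12 - v3*b23 = (1)*(-3) - (-1)*(-2) = -5
  e3: v1*b13 + v2*b23 = (1)*(2) + (-2)*(-2) = 6
Trivector part <vB>_3:
  e123: v1*b23 - v2*b13 + v3*b12 = (1)*(-2) - (-2)*(2) + (-1)*(-3) = 5
vB = -4*e1 - 5*e2 + 6*e3 + 5*e123


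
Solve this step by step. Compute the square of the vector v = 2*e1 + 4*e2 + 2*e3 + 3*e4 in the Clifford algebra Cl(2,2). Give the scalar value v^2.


v^2 = sum of c_i^2 * e_i^2
Positive signature terms (e_i^2 = +1): 2^2 + 4^2 = 20
Negative signature terms (e_j^2 = -1): 2^2 + 3^2 = 13
v^2 = 20 - 13 = 7


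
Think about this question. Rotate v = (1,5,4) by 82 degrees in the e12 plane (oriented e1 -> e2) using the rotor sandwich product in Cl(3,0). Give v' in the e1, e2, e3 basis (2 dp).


Rotor R = cos(41deg) - sin(41deg)*e12
Rotation angle theta = 2 * 41 = 82 degrees in the e12 plane (e1 -> e2).
The component perpendicular to the plane (e3) is invariant: v'_3 = v3 = 4.00
cos(82deg) = 0.1392, sin(82deg) = 0.9903
v'_1 = v1*cos(theta) - v2*sin(theta) = 1*0.1392 - 5*0.9903 = -4.81
v'_2 = v1*sin(theta) + v2*cos(theta) = 1*0.9903 + 5*0.1392 = 1.69
v' = -4.81*e1 + 1.69*e2 + 4.00*e3


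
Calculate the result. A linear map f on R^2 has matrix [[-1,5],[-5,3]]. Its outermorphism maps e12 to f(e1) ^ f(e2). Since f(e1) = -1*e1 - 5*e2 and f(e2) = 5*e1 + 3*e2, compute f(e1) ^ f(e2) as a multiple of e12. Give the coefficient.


The outermorphism of a linear map f sends e1^e2 to f(e1)^f(e2).
f(e1) = -1*e1 - 5*e2
f(e2) = 5*e1 + 3*e2
f(e1) ^ f(e2) = (-1*e1 - 5*e2) ^ (5*e1 + 3*e2)
= (-1)*3*e12 + (-5)*5*e21
= (-3 - (-25))*e12
= 22*e12
Coefficient = 22


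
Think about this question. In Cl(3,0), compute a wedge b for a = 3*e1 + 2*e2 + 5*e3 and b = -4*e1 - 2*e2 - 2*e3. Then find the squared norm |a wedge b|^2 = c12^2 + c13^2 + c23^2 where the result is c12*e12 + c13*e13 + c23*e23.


a wedge b = (a1*b2 - a2*b1)*e12 + (a1*b3 - a3*b1)*e13 + (a2*b3 - a3*b2)*e23
e12 coeff: 3*(-2) - 2*(-4) = -6 - (-8) = 2
e13 coeff: 3*(-2) - 5*(-4) = -6 - (-20) = 14
e23 coeff: 2*(-2) - 5*(-2) = -4 - (-10) = 6
|a wedge b|^2 = 2^2 + 14^2 + 6^2
= 4 + 196 + 36
= 236


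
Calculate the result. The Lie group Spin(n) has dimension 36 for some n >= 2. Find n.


dim Spin(n) = dim so(n) = n(n-1)/2.
Solve n(n-1)/2 = 36, i.e. n^2 - n - 72 = 0.
Discriminant = 1 + 8*36 = 289
n = (1 + sqrt(289))/2 = (1 + 17)/2 = 9


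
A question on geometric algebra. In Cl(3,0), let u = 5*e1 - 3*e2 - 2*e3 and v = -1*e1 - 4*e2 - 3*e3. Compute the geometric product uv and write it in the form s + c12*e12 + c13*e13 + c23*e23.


In Cl(3,0): e_i^2 = 1, e_ie_j = -e_je_i for i != j.
Scalar part = u . v = 5*(-1) + (-3)*(-4) + (-2)*(-3)
= -5 + 12 + 6 = 13
e12 coeff = 5*(-4) - (-3)*(-1) = -20 - 3 = -23
e13 coeff = 5*(-3) - (-2)*(-1) = -15 - 2 = -17
e23 coeff = (-3)*(-3) - (-2)*(-4) = 9 - 8 = 1
uv = 13 - 23*e12 - 17*e13 + 1*e23


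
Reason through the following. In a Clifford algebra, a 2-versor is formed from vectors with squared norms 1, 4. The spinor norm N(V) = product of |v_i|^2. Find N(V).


Spinor norm N(V) = |v1|^2 * |v2|^2 * ... * |v2|^2
= 1 * 4
Running product: 1, 4
N(V) = 4


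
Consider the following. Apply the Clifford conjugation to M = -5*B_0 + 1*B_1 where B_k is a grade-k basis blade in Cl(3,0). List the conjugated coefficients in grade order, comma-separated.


Clifford conjugate sign for grade k: (-1)^(k(k+1)/2)
Grade 0: (-1)^(0*1/2) = (-1)^0 = 1, coeff -5 -> -5
Grade 1: (-1)^(1*2/2) = (-1)^1 = -1, coeff 1 -> -1
Conjugated coefficients: -5, -1


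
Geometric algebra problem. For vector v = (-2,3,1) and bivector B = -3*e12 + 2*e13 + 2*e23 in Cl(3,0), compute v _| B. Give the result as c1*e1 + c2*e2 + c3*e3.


Left contraction v _| B = <vB>_1 (grade-1 part of the geometric product vB).
Using e1_|e12 = e2, e2_|e12 = -e1, e1_|e13 = e3, e3_|e13 = -e1, e2_|e23 = e3, e3_|e23 = -e2:
e1 coeff: -v2*b12 - v3*b13 = -(3)*(-3) - (1)*(2) = 7
e2 coeff: v1*b12 - v3*b23 = (-2)*(-3) - (1)*(2) = 4
e3 coeff: v1*b13 + v2*b23 = (-2)*(2) + (3)*(2) = 2
v _| B = 7*e1 + 4*e2 + 2*e3


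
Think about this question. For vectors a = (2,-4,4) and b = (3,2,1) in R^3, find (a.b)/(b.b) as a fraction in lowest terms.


Projection coefficient = (a . b) / (b . b)
a . b = 2*3 + (-4)*2 + 4*1
= 6 + (-8) + 4 = 2
b . b = 3^2 + 2^2 + 1^2
= 9 + 4 + 1 = 14
Coefficient = 2/14
In lowest terms: 1/7


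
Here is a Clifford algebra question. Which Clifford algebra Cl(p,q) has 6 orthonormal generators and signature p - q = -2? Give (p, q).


We need p + q = 6 and p - q = -2.
Adding: 2p = 6 + (-2) = 4, so p = 2.
Then q = 6 - 2 = 4.
(p, q) = (2, 4)


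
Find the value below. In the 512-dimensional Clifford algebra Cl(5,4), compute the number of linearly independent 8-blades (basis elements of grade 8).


Number of grade-k basis blades in Cl(p,q) with n = p + q is C(n, k).
n = 5 + 4 = 9
C(9, 8) = 9! / (8! * 1!)
= 362880 / (40320 * 1)
= 9


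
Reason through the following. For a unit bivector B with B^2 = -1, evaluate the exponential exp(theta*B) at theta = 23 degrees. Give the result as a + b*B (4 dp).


For a unit bivector B with B^2 = -1, the exponential series gives
e^(theta*B) = cos(theta) + sin(theta)*B (the GA analogue of Euler's formula).
theta = 23 degrees = 0.401426 rad
cos(23 deg) = 0.9205
sin(23 deg) = 0.3907
exp(theta*B) = 0.9205 + 0.3907*B


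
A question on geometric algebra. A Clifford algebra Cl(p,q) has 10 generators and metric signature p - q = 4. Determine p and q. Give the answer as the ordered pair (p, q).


We need p + q = 10 and p - q = 4.
Adding: 2p = 10 + 4 = 14, so p = 7.
Then q = 10 - 7 = 3.
(p, q) = (7, 3)


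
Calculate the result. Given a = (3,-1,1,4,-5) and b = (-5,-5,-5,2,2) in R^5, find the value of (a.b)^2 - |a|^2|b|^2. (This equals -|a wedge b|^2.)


a . b = 3*(-5) + (-1)*(-5) + 1*(-5) + 4*2 + (-5)*2
= -15 + 5 + (-5) + 8 + (-10) = -17
|a|^2 = 3^2 + (-1)^2 + 1^2 + 4^2 + (-5)^2 = 52
|b|^2 = (-5)^2 + (-5)^2 + (-5)^2 + 2^2 + 2^2 = 83
(a.b)^2 = (-17)^2 = 289
|a|^2 * |b|^2 = 52 * 83 = 4316
Result = 289 - 4316 = -4027


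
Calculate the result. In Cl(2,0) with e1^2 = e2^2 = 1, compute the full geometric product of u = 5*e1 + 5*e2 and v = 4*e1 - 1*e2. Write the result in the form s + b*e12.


Expand: (5*e1 + 5*e2)(4*e1 - 1*e2)
= 5*4*e1e1 + 5*(-1)*e1e2 + 5*4*e2e1 + 5*(-1)*e2e2
Using e1^2 = e2^2 = 1, e2e1 = -e1e2:
Scalar part s = 5*4 + 5*(-1) = 20 + (-5) = 15
Bivector part b = 5*(-1) - 5*4 = -5 - 20 = -25
uv = 15 - 25*e12


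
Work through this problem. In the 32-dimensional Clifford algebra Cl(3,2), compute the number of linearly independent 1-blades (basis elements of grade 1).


Number of grade-k basis blades in Cl(p,q) with n = p + q is C(n, k).
n = 3 + 2 = 5
C(5, 1) = 5! / (1! * 4!)
= 120 / (1 * 24)
= 5


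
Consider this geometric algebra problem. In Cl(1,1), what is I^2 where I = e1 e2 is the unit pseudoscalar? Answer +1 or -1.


The pseudoscalar I = e1...e_n (product of all n generators) of Cl(p,q) satisfies I^2 = (-1)^(q + n(n-1)/2).
p = 1, q = 1, n = p + q = 2
n(n-1)/2 = 2 * 1 / 2 = 1
Exponent = q + n(n-1)/2 = 1 + 1 = 2
I^2 = (-1)^2 = +1


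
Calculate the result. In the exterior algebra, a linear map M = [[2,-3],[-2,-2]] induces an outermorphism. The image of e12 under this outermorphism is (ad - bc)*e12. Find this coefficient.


The outermorphism of a linear map f sends e1^e2 to f(e1)^f(e2).
f(e1) = 2*e1 - 2*e2
f(e2) = -3*e1 - 2*e2
f(e1) ^ f(e2) = (2*e1 - 2*e2) ^ (-3*e1 - 2*e2)
= 2*(-2)*e12 + (-2)*(-3)*e21
= (-4 - 6)*e12
= -10*e12
Coefficient = -10


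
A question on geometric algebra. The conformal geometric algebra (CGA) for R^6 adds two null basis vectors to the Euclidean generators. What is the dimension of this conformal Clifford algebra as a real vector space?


The conformal model of R^6 uses Cl(7,1): the 6 Euclidean generators plus two extra orthogonal generators e+ (e+^2 = +1) and e- (e-^2 = -1), from which the null vectors e0, einf are built.
Number of generators m = 6 + 2 = 8.
dim Cl(p,q) = 2^m = 2^8 = 256


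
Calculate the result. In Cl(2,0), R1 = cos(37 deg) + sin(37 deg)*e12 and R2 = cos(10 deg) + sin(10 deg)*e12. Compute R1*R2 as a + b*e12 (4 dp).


Same-plane rotors commute and their half-angles add:
R1*R2 = cos(a1 + a2) + sin(a1 + a2)*e12.
a1 + a2 = 37 + 10 = 47 deg
cos(47 deg) = 0.6820
sin(47 deg) = 0.7314
R1*R2 = 0.6820 + 0.7314*e12


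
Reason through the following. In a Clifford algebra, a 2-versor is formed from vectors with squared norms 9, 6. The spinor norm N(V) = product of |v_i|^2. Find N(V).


Spinor norm N(V) = |v1|^2 * |v2|^2 * ... * |v2|^2
= 9 * 6
Running product: 9, 54
N(V) = 54


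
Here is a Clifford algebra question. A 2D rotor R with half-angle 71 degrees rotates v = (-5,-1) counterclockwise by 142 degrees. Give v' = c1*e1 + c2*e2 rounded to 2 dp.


Rotor R = cos(71deg) - sin(71deg)*e12
Rotation angle theta = 2 * 71 = 142 degrees
v' = R*v*~R rotates v by theta.
cos(142deg) = -0.7880, sin(142deg) = 0.6157
v'_1 = -5*cos(142deg) - (-1)*sin(142deg)
= -5*(-0.7880) - (-1)*0.6157
= 4.56
v'_2 = -5*sin(142deg) + (-1)*cos(142deg)
= -5*0.6157 + (-1)*(-0.7880)
= -2.29
v' = 4.56*e1 - 2.29*e2


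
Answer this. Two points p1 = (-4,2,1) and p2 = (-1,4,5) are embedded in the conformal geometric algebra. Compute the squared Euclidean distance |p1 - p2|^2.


p1 - p2 = (-3, -2, -4)
|p1 - p2|^2 = (-3)^2 + (-2)^2 + (-4)^2
= 9 + 4 + 16
= 29


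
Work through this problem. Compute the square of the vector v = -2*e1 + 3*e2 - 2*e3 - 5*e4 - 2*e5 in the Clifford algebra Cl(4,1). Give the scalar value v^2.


v^2 = sum of c_i^2 * e_i^2
Positive signature terms (e_i^2 = +1): (-2)^2 + 3^2 + (-2)^2 + (-5)^2 = 42
Negative signature terms (e_j^2 = -1): (-2)^2 = 4
v^2 = 42 - 4 = 38


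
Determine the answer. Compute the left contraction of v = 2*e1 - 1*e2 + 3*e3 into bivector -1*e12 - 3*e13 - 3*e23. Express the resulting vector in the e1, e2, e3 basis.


Left contraction v _| B = <vB>_1 (grade-1 part of the geometric product vB).
Using e1_|e12 = e2, e2_|e12 = -e1, e1_|e13 = e3, e3_|e13 = -e1, e2_|e23 = e3, e3_|e23 = -e2:
e1 coeff: -v2*b12 - v3*b13 = -(-1)*(-1) - (3)*(-3) = 8
e2 coeff: v1*b12 - v3*b23 = (2)*(-1) - (3)*(-3) = 7
e3 coeff: v1*b13 + v2*b23 = (2)*(-3) + (-1)*(-3) = -3
v _| B = 8*e1 + 7*e2 - 3*e3


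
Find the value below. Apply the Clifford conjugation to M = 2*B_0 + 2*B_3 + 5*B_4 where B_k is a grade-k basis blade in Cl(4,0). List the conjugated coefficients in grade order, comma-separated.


Clifford conjugate sign for grade k: (-1)^(k(k+1)/2)
Grade 0: (-1)^(0*1/2) = (-1)^0 = 1, coeff 2 -> 2
Grade 3: (-1)^(3*4/2) = (-1)^6 = 1, coeff 2 -> 2
Grade 4: (-1)^(4*5/2) = (-1)^10 = 1, coeff 5 -> 5
Conjugated coefficients: 2, 2, 5


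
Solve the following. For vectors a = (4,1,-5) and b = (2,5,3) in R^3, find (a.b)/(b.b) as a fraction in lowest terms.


Projection coefficient = (a . b) / (b . b)
a . b = 4*2 + 1*5 + (-5)*3
= 8 + 5 + (-15) = -2
b . b = 2^2 + 5^2 + 3^2
= 4 + 25 + 9 = 38
Coefficient = -2/38
In lowest terms: -1/19


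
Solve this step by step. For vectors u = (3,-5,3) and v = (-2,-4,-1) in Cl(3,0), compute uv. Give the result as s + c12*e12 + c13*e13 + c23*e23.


In Cl(3,0): e_i^2 = 1, e_ie_j = -e_je_i for i != j.
Scalar part = u . v = 3*(-2) + (-5)*(-4) + 3*(-1)
= -6 + 20 + (-3) = 11
e12 coeff = 3*(-4) - (-5)*(-2) = -12 - 10 = -22
e13 coeff = 3*(-1) - 3*(-2) = -3 - (-6) = 3
e23 coeff = (-5)*(-1) - 3*(-4) = 5 - (-12) = 17
uv = 11 - 22*e12 + 3*e13 + 17*e23


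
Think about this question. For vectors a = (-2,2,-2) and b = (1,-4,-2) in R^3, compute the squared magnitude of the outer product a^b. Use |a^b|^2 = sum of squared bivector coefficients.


a wedge b = (a1*b2 - a2*b1)*e12 + (a1*b3 - a3*b1)*e13 + (a2*b3 - a3*b2)*e23
e12 coeff: (-2)*(-4) - 2*1 = 8 - 2 = 6
e13 coeff: (-2)*(-2) - (-2)*1 = 4 - (-2) = 6
e23 coeff: 2*(-2) - (-2)*(-4) = -4 - 8 = -12
|a wedge b|^2 = 6^2 + 6^2 + (-12)^2
= 36 + 36 + 144
= 216


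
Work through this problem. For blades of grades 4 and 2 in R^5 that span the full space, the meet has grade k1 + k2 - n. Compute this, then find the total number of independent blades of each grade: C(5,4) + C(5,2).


Meet grade = grade(A) + grade(B) - n
= 4 + 2 - 5 = 1
C(5,4) = 5
C(5,2) = 10
dim_A + dim_B = 5 + 10 = 15


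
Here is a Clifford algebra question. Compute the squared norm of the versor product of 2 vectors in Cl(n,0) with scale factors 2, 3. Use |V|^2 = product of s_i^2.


Each vector v_i has |v_i|^2 = s_i^2
Squared scales: 2^2 = 4, 3^2 = 9
|V|^2 = 4 * 9
= 36


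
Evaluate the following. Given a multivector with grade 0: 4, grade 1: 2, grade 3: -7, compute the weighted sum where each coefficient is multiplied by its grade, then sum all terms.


Grade-weighted sum = sum of grade_k * coefficient_k
0*4 = 0
1*2 = 2
3*(-7) = -21
Total = 0 + 2 + (-21) = -19


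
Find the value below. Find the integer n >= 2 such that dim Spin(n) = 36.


dim Spin(n) = dim so(n) = n(n-1)/2.
Solve n(n-1)/2 = 36, i.e. n^2 - n - 72 = 0.
Discriminant = 1 + 8*36 = 289
n = (1 + sqrt(289))/2 = (1 + 17)/2 = 9


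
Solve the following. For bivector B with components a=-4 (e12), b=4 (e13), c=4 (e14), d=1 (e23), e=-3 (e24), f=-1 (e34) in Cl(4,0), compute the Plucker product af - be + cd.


Plucker relation: af - be + cd
a*f = (-4)*(-1) = 4
b*e = 4*(-3) = -12
c*d = 4*1 = 4
af - be + cd = 4 - (-12) + 4
= 20


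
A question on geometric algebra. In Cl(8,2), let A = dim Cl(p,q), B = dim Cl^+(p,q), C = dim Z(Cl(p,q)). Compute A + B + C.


n = 8 + 2 = 10
Total dim = 2^10 = 1024
Even subalgebra dim = 2^9 = 512
n is even, so center dim = 1
Sum = 1024 + 512 + 1 = 1537


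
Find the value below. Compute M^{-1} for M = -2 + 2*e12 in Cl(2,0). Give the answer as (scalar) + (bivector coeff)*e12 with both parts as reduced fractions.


M = -2 + 2*e12, where e12^2 = -1.
Since M commutes with its reverse ~M = a - b*e12, M * ~M = a^2 - b^2*e12^2 = a^2 + b^2.
So M^{-1} = ~M / (a^2 + b^2) = (a - b*e12)/(a^2 + b^2).
a^2 + b^2 = 4 + 4 = 8
Scalar part = -2/8 = -1/4
Bivector coeff = -2/8 = -1/4
M^{-1} = -1/4 - 1/4*e12


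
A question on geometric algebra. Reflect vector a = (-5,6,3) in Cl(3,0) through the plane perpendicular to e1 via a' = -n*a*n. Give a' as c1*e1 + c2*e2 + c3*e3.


Reflection formula: a' = -n*a*n, with n = e1 (unit vector, n^2 = 1).
For reflection through hyperplane perp to e1:
The component along e1 flips sign, others stay.
a = (-5, 6, 3)
a' = (5, 6, 3)
a' = 5*e1 + 6*e2 + 3*e3


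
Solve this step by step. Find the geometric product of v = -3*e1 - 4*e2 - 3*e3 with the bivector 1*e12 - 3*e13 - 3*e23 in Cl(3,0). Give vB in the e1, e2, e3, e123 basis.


vB has grade-1 (vector) and grade-3 (trivector) parts: vB = (v _| B) + (v ^ B).
Vector part <vB>_1:
  e1: -v2*b12 - v3*b13 = -(-4)*(1) - (-3)*(-3) = -5
  e2: v1*b12 - v3*b23 = (-3)*(1) - (-3)*(-3) = -12
  e3: v1*b13 + v2*b23 = (-3)*(-3) + (-4)*(-3) = 21
Trivector part <vB>_3:
  e123: v1*b23 - v2*b13 + v3*b12 = (-3)*(-3) - (-4)*(-3) + (-3)*(1) = -6
vB = -5*e1 - 12*e2 + 21*e3 - 6*e123


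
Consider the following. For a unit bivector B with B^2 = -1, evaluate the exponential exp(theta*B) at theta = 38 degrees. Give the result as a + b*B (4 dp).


For a unit bivector B with B^2 = -1, the exponential series gives
e^(theta*B) = cos(theta) + sin(theta)*B (the GA analogue of Euler's formula).
theta = 38 degrees = 0.663225 rad
cos(38 deg) = 0.7880
sin(38 deg) = 0.6157
exp(theta*B) = 0.7880 + 0.6157*B


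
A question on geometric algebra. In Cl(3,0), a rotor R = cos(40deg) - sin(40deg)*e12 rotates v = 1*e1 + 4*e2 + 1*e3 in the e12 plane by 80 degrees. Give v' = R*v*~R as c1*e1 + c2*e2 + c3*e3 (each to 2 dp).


Rotor R = cos(40deg) - sin(40deg)*e12
Rotation angle theta = 2 * 40 = 80 degrees in the e12 plane (e1 -> e2).
The component perpendicular to the plane (e3) is invariant: v'_3 = v3 = 1.00
cos(80deg) = 0.1736, sin(80deg) = 0.9848
v'_1 = v1*cos(theta) - v2*sin(theta) = 1*0.1736 - 4*0.9848 = -3.77
v'_2 = v1*sin(theta) + v2*cos(theta) = 1*0.9848 + 4*0.1736 = 1.68
v' = -3.77*e1 + 1.68*e2 + 1.00*e3


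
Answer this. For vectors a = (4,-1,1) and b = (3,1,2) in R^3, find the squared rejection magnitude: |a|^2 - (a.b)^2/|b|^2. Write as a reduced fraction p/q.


|a|^2 = 4^2 + (-1)^2 + 1^2 = 18
|b|^2 = 3^2 + 1^2 + 2^2 = 14
a . b = 4*3 + (-1)*1 + 1*2 = 13
(a.b)^2 = 13^2 = 169
|rej|^2 = 18 - 169/14
= (252 - 169)/14
= 83/14
In lowest terms: 83/14


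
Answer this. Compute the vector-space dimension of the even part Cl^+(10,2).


Even subalgebra dimension = 2^(n-1)
n = 10 + 2 = 12
2^(12 - 1) = 2^11 = 2048
Verification: sum of C(12,k) for even k = 1 + 66 + 495 + 924 + 495 + 66 + 1 = 2048
Result = 2048


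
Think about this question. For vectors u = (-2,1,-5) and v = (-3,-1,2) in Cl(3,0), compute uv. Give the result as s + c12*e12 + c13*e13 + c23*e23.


In Cl(3,0): e_i^2 = 1, e_ie_j = -e_je_i for i != j.
Scalar part = u . v = (-2)*(-3) + 1*(-1) + (-5)*2
= 6 + (-1) + (-10) = -5
e12 coeff = (-2)*(-1) - 1*(-3) = 2 - (-3) = 5
e13 coeff = (-2)*2 - (-5)*(-3) = -4 - 15 = -19
e23 coeff = 1*2 - (-5)*(-1) = 2 - 5 = -3
uv = -5 + 5*e12 - 19*e13 - 3*e23


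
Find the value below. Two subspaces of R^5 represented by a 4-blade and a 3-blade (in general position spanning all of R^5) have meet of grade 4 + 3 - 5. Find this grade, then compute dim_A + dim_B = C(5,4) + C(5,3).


Meet grade = grade(A) + grade(B) - n
= 4 + 3 - 5 = 2
C(5,4) = 5
C(5,3) = 10
dim_A + dim_B = 5 + 10 = 15


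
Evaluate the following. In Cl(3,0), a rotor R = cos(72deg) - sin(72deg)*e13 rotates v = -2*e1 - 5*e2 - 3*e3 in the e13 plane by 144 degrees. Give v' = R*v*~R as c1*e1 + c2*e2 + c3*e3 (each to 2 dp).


Rotor R = cos(72deg) - sin(72deg)*e13
Rotation angle theta = 2 * 72 = 144 degrees in the e13 plane (e1 -> e3).
The component perpendicular to the plane (e2) is invariant: v'_2 = v2 = -5.00
cos(144deg) = -0.8090, sin(144deg) = 0.5878
v'_1 = v1*cos(theta) - v3*sin(theta) = -2*(-0.8090) - (-3)*0.5878 = 3.38
v'_3 = v1*sin(theta) + v3*cos(theta) = -2*0.5878 + (-3)*(-0.8090) = 1.25
v' = 3.38*e1 - 5.00*e2 + 1.25*e3


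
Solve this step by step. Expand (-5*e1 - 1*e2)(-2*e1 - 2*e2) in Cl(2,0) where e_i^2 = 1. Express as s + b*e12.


Expand: (-5*e1 - 1*e2)(-2*e1 - 2*e2)
= (-5)*(-2)*e1e1 + (-5)*(-2)*e1e2 + (-1)*(-2)*e2e1 + (-1)*(-2)*e2e2
Using e1^2 = e2^2 = 1, e2e1 = -e1e2:
Scalar part s = (-5)*(-2) + (-1)*(-2) = 10 + 2 = 12
Bivector part b = (-5)*(-2) - (-1)*(-2) = 10 - 2 = 8
uv = 12 + 8*e12


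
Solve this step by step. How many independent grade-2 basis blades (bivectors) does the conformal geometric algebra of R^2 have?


The conformal model of R^2 uses Cl(3,1) with m = 2 + 2 = 4 generators.
Number of grade-2 blades = C(m, 2) = C(4, 2)
= 4*3/2 = 6


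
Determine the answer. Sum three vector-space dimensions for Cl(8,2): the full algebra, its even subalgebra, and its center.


n = 8 + 2 = 10
Total dim = 2^10 = 1024
Even subalgebra dim = 2^9 = 512
n is even, so center dim = 1
Sum = 1024 + 512 + 1 = 1537


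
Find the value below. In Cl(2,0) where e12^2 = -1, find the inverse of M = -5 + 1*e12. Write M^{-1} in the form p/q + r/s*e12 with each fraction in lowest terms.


M = -5 + 1*e12, where e12^2 = -1.
Since M commutes with its reverse ~M = a - b*e12, M * ~M = a^2 - b^2*e12^2 = a^2 + b^2.
So M^{-1} = ~M / (a^2 + b^2) = (a - b*e12)/(a^2 + b^2).
a^2 + b^2 = 25 + 1 = 26
Scalar part = -5/26 = -5/26
Bivector coeff = -1/26 = -1/26
M^{-1} = -5/26 - 1/26*e12


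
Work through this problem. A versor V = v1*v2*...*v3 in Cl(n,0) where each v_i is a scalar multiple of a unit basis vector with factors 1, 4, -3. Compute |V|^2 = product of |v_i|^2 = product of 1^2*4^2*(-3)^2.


Each vector v_i has |v_i|^2 = s_i^2
Squared scales: 1^2 = 1, 4^2 = 16, (-3)^2 = 9
|V|^2 = 1 * 16 * 9
= 144


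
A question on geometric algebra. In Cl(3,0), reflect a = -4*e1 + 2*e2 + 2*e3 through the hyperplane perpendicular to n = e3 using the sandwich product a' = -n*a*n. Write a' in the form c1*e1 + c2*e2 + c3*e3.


Reflection formula: a' = -n*a*n, with n = e3 (unit vector, n^2 = 1).
For reflection through hyperplane perp to e3:
The component along e3 flips sign, others stay.
a = (-4, 2, 2)
a' = (-4, 2, -2)
a' = -4*e1 + 2*e2 - 2*e3


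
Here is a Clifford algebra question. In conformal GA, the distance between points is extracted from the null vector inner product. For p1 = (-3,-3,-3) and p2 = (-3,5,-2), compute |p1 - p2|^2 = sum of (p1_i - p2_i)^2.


p1 - p2 = (0, -8, -1)
|p1 - p2|^2 = 0^2 + (-8)^2 + (-1)^2
= 0 + 64 + 1
= 65


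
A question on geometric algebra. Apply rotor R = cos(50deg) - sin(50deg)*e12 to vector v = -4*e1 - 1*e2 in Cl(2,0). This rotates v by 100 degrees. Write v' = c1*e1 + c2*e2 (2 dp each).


Rotor R = cos(50deg) - sin(50deg)*e12
Rotation angle theta = 2 * 50 = 100 degrees
v' = R*v*~R rotates v by theta.
cos(100deg) = -0.1736, sin(100deg) = 0.9848
v'_1 = -4*cos(100deg) - (-1)*sin(100deg)
= -4*(-0.1736) - (-1)*0.9848
= 1.68
v'_2 = -4*sin(100deg) + (-1)*cos(100deg)
= -4*0.9848 + (-1)*(-0.1736)
= -3.77
v' = 1.68*e1 - 3.77*e2


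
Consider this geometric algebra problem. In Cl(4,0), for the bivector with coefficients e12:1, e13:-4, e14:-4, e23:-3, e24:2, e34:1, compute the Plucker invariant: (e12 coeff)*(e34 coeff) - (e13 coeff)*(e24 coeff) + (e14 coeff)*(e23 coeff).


Plucker relation: af - be + cd
a*f = 1*1 = 1
b*e = (-4)*2 = -8
c*d = (-4)*(-3) = 12
af - be + cd = 1 - (-8) + 12
= 21


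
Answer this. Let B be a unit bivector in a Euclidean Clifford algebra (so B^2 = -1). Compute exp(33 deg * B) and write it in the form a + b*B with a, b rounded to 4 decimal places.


For a unit bivector B with B^2 = -1, the exponential series gives
e^(theta*B) = cos(theta) + sin(theta)*B (the GA analogue of Euler's formula).
theta = 33 degrees = 0.575959 rad
cos(33 deg) = 0.8387
sin(33 deg) = 0.5446
exp(theta*B) = 0.8387 + 0.5446*B


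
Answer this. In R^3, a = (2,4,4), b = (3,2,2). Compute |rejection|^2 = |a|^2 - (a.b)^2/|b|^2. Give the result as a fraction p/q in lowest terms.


|a|^2 = 2^2 + 4^2 + 4^2 = 36
|b|^2 = 3^2 + 2^2 + 2^2 = 17
a . b = 2*3 + 4*2 + 4*2 = 22
(a.b)^2 = 22^2 = 484
|rej|^2 = 36 - 484/17
= (612 - 484)/17
= 128/17
In lowest terms: 128/17


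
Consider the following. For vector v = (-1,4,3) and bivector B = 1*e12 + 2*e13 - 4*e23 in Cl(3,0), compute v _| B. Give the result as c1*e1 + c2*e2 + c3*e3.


Left contraction v _| B = <vB>_1 (grade-1 part of the geometric product vB).
Using e1_|e12 = e2, e2_|e12 = -e1, e1_|e13 = e3, e3_|e13 = -e1, e2_|e23 = e3, e3_|e23 = -e2:
e1 coeff: -v2*b12 - v3*b13 = -(4)*(1) - (3)*(2) = -10
e2 coeff: v1*b12 - v3*b23 = (-1)*(1) - (3)*(-4) = 11
e3 coeff: v1*b13 + v2*b23 = (-1)*(2) + (4)*(-4) = -18
v _| B = -10*e1 + 11*e2 - 18*e3


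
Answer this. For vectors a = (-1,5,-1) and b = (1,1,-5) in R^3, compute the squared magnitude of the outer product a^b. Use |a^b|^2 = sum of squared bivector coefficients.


a wedge b = (a1*b2 - a2*b1)*e12 + (a1*b3 - a3*b1)*e13 + (a2*b3 - a3*b2)*e23
e12 coeff: (-1)*1 - 5*1 = -1 - 5 = -6
e13 coeff: (-1)*(-5) - (-1)*1 = 5 - (-1) = 6
e23 coeff: 5*(-5) - (-1)*1 = -25 - (-1) = -24
|a wedge b|^2 = (-6)^2 + 6^2 + (-24)^2
= 36 + 36 + 576
= 648


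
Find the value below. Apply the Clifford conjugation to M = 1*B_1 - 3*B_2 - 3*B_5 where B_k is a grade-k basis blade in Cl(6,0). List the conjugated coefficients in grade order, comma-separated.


Clifford conjugate sign for grade k: (-1)^(k(k+1)/2)
Grade 1: (-1)^(1*2/2) = (-1)^1 = -1, coeff 1 -> -1
Grade 2: (-1)^(2*3/2) = (-1)^3 = -1, coeff -3 -> 3
Grade 5: (-1)^(5*6/2) = (-1)^15 = -1, coeff -3 -> 3
Conjugated coefficients: -1, 3, 3


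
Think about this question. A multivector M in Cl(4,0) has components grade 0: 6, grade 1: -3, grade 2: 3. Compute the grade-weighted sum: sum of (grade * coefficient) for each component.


Grade-weighted sum = sum of grade_k * coefficient_k
0*6 = 0
1*(-3) = -3
2*3 = 6
Total = 0 + (-3) + 6 = 3


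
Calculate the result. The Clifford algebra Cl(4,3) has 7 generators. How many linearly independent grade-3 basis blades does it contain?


Number of grade-k basis blades in Cl(p,q) with n = p + q is C(n, k).
n = 4 + 3 = 7
C(7, 3) = 7! / (3! * 4!)
= 5040 / (6 * 24)
= 35


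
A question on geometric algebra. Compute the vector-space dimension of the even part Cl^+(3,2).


Even subalgebra dimension = 2^(n-1)
n = 3 + 2 = 5
2^(5 - 1) = 2^4 = 16
Verification: sum of C(5,k) for even k = 1 + 10 + 5 = 16
Result = 16


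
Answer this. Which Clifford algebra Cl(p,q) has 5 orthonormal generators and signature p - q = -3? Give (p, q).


We need p + q = 5 and p - q = -3.
Adding: 2p = 5 + (-3) = 2, so p = 1.
Then q = 5 - 1 = 4.
(p, q) = (1, 4)


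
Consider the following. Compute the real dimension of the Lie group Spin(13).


Spin(n) double-covers SO(n); both have Lie algebra so(n) of dimension n(n-1)/2.
n = 13
n(n-1) = 13 * 12 = 156
dim Spin(13) = 156/2 = 78


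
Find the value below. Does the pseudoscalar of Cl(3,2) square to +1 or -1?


The pseudoscalar I = e1...e_n (product of all n generators) of Cl(p,q) satisfies I^2 = (-1)^(q + n(n-1)/2).
p = 3, q = 2, n = p + q = 5
n(n-1)/2 = 5 * 4 / 2 = 10
Exponent = q + n(n-1)/2 = 2 + 10 = 12
I^2 = (-1)^12 = +1


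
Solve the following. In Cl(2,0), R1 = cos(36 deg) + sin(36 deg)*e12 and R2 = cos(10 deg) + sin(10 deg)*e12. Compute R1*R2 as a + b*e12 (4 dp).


Same-plane rotors commute and their half-angles add:
R1*R2 = cos(a1 + a2) + sin(a1 + a2)*e12.
a1 + a2 = 36 + 10 = 46 deg
cos(46 deg) = 0.6947
sin(46 deg) = 0.7193
R1*R2 = 0.6947 + 0.7193*e12


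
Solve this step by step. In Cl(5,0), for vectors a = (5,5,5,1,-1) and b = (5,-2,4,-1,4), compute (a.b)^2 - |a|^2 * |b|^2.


a . b = 5*5 + 5*(-2) + 5*4 + 1*(-1) + (-1)*4
= 25 + (-10) + 20 + (-1) + (-4) = 30
|a|^2 = 5^2 + 5^2 + 5^2 + 1^2 + (-1)^2 = 77
|b|^2 = 5^2 + (-2)^2 + 4^2 + (-1)^2 + 4^2 = 62
(a.b)^2 = 30^2 = 900
|a|^2 * |b|^2 = 77 * 62 = 4774
Result = 900 - 4774 = -3874


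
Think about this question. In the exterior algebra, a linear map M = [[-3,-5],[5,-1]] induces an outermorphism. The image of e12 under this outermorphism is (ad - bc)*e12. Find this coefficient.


The outermorphism of a linear map f sends e1^e2 to f(e1)^f(e2).
f(e1) = -3*e1 + 5*e2
f(e2) = -5*e1 - 1*e2
f(e1) ^ f(e2) = (-3*e1 + 5*e2) ^ (-5*e1 - 1*e2)
= (-3)*(-1)*e12 + 5*(-5)*e21
= (3 - (-25))*e12
= 28*e12
Coefficient = 28


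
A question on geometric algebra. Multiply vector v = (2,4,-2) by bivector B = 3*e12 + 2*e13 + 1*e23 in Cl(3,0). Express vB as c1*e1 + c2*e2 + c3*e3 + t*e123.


vB has grade-1 (vector) and grade-3 (trivector) parts: vB = (v _| B) + (v ^ B).
Vector part <vB>_1:
  e1: -v2*b12 - v3*b13 = -(4)*(3) - (-2)*(2) = -8
  e2: v1*b12 - v3*b23 = (2)*(3) - (-2)*(1) = 8
  e3: v1*b13 + v2*b23 = (2)*(2) + (4)*(1) = 8
Trivector part <vB>_3:
  e123: v1*b23 - v2*b13 + v3*b12 = (2)*(1) - (4)*(2) + (-2)*(3) = -12
vB = -8*e1 + 8*e2 + 8*e3 - 12*e123


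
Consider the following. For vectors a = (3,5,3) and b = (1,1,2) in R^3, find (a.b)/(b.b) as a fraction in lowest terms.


Projection coefficient = (a . b) / (b . b)
a . b = 3*1 + 5*1 + 3*2
= 3 + 5 + 6 = 14
b . b = 1^2 + 1^2 + 2^2
= 1 + 1 + 4 = 6
Coefficient = 14/6
In lowest terms: 7/3


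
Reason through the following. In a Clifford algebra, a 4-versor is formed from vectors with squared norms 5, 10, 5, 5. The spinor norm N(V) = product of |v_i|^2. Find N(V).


Spinor norm N(V) = |v1|^2 * |v2|^2 * ... * |v4|^2
= 5 * 10 * 5 * 5
Running product: 5, 50, 250, 1250
N(V) = 1250


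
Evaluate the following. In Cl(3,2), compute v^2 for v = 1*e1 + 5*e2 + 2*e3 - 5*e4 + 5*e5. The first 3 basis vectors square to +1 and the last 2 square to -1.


v^2 = sum of c_i^2 * e_i^2
Positive signature terms (e_i^2 = +1): 1^2 + 5^2 + 2^2 = 30
Negative signature terms (e_j^2 = -1): (-5)^2 + 5^2 = 50
v^2 = 30 - 50 = -20


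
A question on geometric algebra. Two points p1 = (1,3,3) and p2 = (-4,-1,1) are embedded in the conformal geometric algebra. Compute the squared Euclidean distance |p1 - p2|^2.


p1 - p2 = (5, 4, 2)
|p1 - p2|^2 = 5^2 + 4^2 + 2^2
= 25 + 16 + 4
= 45


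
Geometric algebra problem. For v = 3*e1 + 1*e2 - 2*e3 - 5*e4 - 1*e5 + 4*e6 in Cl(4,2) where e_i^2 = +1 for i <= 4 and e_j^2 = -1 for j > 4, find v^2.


v^2 = sum of c_i^2 * e_i^2
Positive signature terms (e_i^2 = +1): 3^2 + 1^2 + (-2)^2 + (-5)^2 = 39
Negative signature terms (e_j^2 = -1): (-1)^2 + 4^2 = 17
v^2 = 39 - 17 = 22


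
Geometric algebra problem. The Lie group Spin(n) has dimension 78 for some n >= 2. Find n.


dim Spin(n) = dim so(n) = n(n-1)/2.
Solve n(n-1)/2 = 78, i.e. n^2 - n - 156 = 0.
Discriminant = 1 + 8*78 = 625
n = (1 + sqrt(625))/2 = (1 + 25)/2 = 13


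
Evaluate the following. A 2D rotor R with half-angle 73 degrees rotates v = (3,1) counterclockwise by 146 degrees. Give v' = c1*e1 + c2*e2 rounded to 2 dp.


Rotor R = cos(73deg) - sin(73deg)*e12
Rotation angle theta = 2 * 73 = 146 degrees
v' = R*v*~R rotates v by theta.
cos(146deg) = -0.8290, sin(146deg) = 0.5592
v'_1 = 3*cos(146deg) - 1*sin(146deg)
= 3*(-0.8290) - 1*0.5592
= -3.05
v'_2 = 3*sin(146deg) + 1*cos(146deg)
= 3*0.5592 + 1*(-0.8290)
= 0.85
v' = -3.05*e1 + 0.85*e2


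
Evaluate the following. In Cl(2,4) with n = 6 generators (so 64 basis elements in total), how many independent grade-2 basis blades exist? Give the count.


Number of grade-k basis blades in Cl(p,q) with n = p + q is C(n, k).
n = 2 + 4 = 6
C(6, 2) = 6! / (2! * 4!)
= 720 / (2 * 24)
= 15


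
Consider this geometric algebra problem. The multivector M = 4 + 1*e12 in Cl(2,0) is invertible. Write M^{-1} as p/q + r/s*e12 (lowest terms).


M = 4 + 1*e12, where e12^2 = -1.
Since M commutes with its reverse ~M = a - b*e12, M * ~M = a^2 - b^2*e12^2 = a^2 + b^2.
So M^{-1} = ~M / (a^2 + b^2) = (a - b*e12)/(a^2 + b^2).
a^2 + b^2 = 16 + 1 = 17
Scalar part = 4/17 = 4/17
Bivector coeff = -1/17 = -1/17
M^{-1} = 4/17 - 1/17*e12


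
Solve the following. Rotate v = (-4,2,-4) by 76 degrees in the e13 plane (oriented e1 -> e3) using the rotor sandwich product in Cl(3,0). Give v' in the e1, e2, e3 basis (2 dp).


Rotor R = cos(38deg) - sin(38deg)*e13
Rotation angle theta = 2 * 38 = 76 degrees in the e13 plane (e1 -> e3).
The component perpendicular to the plane (e2) is invariant: v'_2 = v2 = 2.00
cos(76deg) = 0.2419, sin(76deg) = 0.9703
v'_1 = v1*cos(theta) - v3*sin(theta) = -4*0.2419 - (-4)*0.9703 = 2.91
v'_3 = v1*sin(theta) + v3*cos(theta) = -4*0.9703 + (-4)*0.2419 = -4.85
v' = 2.91*e1 + 2.00*e2 - 4.85*e3


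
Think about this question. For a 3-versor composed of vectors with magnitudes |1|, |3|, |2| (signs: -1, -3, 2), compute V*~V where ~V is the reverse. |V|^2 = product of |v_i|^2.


Each vector v_i has |v_i|^2 = s_i^2
Squared scales: (-1)^2 = 1, (-3)^2 = 9, 2^2 = 4
|V|^2 = 1 * 9 * 4
= 36


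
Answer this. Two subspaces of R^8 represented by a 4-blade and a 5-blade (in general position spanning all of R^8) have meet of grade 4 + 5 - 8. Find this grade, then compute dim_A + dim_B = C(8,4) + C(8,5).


Meet grade = grade(A) + grade(B) - n
= 4 + 5 - 8 = 1
C(8,4) = 70
C(8,5) = 56
dim_A + dim_B = 70 + 56 = 126


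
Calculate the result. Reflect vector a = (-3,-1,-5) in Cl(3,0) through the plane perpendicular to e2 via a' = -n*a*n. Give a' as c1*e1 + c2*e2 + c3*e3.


Reflection formula: a' = -n*a*n, with n = e2 (unit vector, n^2 = 1).
For reflection through hyperplane perp to e2:
The component along e2 flips sign, others stay.
a = (-3, -1, -5)
a' = (-3, 1, -5)
a' = -3*e1 + 1*e2 - 5*e3


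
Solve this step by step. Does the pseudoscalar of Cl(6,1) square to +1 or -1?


The pseudoscalar I = e1...e_n (product of all n generators) of Cl(p,q) satisfies I^2 = (-1)^(q + n(n-1)/2).
p = 6, q = 1, n = p + q = 7
n(n-1)/2 = 7 * 6 / 2 = 21
Exponent = q + n(n-1)/2 = 1 + 21 = 22
I^2 = (-1)^22 = +1


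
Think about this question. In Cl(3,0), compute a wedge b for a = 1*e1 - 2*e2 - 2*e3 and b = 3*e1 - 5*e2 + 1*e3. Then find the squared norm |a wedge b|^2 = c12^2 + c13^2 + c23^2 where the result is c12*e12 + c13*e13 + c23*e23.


a wedge b = (a1*b2 - a2*b1)*e12 + (a1*b3 - a3*b1)*e13 + (a2*b3 - a3*b2)*e23
e12 coeff: 1*(-5) - (-2)*3 = -5 - (-6) = 1
e13 coeff: 1*1 - (-2)*3 = 1 - (-6) = 7
e23 coeff: (-2)*1 - (-2)*(-5) = -2 - 10 = -12
|a wedge b|^2 = 1^2 + 7^2 + (-12)^2
= 1 + 49 + 144
= 194


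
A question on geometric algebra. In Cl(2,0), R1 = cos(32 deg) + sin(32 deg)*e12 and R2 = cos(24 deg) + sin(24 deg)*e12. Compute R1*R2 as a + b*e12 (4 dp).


Same-plane rotors commute and their half-angles add:
R1*R2 = cos(a1 + a2) + sin(a1 + a2)*e12.
a1 + a2 = 32 + 24 = 56 deg
cos(56 deg) = 0.5592
sin(56 deg) = 0.8290
R1*R2 = 0.5592 + 0.8290*e12
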